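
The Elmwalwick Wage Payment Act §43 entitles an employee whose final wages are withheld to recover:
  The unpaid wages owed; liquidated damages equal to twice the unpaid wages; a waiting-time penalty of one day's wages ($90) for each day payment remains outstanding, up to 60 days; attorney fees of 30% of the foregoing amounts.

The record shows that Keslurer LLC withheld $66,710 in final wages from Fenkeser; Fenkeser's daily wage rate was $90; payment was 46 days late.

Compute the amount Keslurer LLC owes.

$265,551

Doubled: 2 × $66,710 = $133,420
Penalty days: min(46, 60) = 46
Waiting-time penalty: 46 × $90 = $4,140
Subtotal: $66,710 + $133,420 + $4,140 = $204,270
Attorney fees: 30% of $204,270 = $61,281
Total award: $204,270 + $61,281 = $265,551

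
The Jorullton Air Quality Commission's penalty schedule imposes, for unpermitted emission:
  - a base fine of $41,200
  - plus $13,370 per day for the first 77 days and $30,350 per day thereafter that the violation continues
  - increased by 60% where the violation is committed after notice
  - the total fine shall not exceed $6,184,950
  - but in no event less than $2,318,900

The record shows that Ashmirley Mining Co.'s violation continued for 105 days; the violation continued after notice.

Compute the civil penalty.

$3,072,784

First 77 days: 77 × $13,370 = $1,029,490
Remaining days: (105 − 77) × $30,350 = $849,800
Per-day component: $1,029,490 + $849,800 = $1,879,290
Base plus per-day: $41,200 + $1,879,290 = $1,920,490
Enhancement: 60% of $1,920,490 = $1,152,294
Enhanced fine: $1,920,490 + $1,152,294 = $3,072,784
Cap at $6,184,950: $3,072,784 is within the cap, no reduction.
Minimum $2,318,900: $3,072,784 meets the minimum, no increase.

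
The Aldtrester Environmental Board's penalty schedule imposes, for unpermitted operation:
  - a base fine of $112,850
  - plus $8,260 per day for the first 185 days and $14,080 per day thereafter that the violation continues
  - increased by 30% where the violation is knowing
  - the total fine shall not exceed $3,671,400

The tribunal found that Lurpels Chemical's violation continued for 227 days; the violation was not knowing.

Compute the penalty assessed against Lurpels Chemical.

First 185 days: 185 × $8,260 = $1,528,100
Remaining days: (227 − 185) × $14,080 = $591,360
Per-day component: $1,528,100 + $591,360 = $2,119,460
Base plus per-day: $112,850 + $2,119,460 = $2,232,310
The violation was not knowing: no 30% increase.
Cap at $3,671,400: $2,232,310 is within the cap, no reduction.

$2,232,310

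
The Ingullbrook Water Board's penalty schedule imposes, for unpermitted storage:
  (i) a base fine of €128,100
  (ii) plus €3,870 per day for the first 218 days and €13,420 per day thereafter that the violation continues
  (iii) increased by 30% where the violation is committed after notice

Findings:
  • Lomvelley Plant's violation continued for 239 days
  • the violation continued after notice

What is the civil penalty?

€1,629,654

First 218 days: 218 × €3,870 = €843,660
Remaining days: (239 − 218) × €13,420 = €281,820
Per-day component: €843,660 + €281,820 = €1,125,480
Base plus per-day: €128,100 + €1,125,480 = €1,253,580
Enhancement: 30% of €1,253,580 = €376,074
Enhanced fine: €1,253,580 + €376,074 = €1,629,654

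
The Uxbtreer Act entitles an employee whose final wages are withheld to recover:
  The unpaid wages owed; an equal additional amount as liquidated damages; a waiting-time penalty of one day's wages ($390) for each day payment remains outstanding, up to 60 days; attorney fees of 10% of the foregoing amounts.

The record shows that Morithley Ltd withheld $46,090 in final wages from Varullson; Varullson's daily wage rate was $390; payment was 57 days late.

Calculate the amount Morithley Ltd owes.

Liquidated damages (equal amount): $46,090
Penalty days: min(57, 60) = 57
Waiting-time penalty: 57 × $390 = $22,230
Subtotal: $46,090 + $46,090 + $22,230 = $114,410
Attorney fees: 10% of $114,410 = $11,441
Total award: $114,410 + $11,441 = $125,851

Total award: $125,851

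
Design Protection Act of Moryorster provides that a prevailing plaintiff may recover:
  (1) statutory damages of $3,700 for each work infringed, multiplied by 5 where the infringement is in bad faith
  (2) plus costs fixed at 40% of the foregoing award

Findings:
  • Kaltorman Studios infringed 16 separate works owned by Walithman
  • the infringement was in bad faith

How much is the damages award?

Statutory damages: 16 × $3,700 = $59,200
Multiplied by 5: 5 × $59,200 = $296,000
Costs: 40% of $296,000 = $118,400
Award plus costs: $296,000 + $118,400 = $414,400

$414,400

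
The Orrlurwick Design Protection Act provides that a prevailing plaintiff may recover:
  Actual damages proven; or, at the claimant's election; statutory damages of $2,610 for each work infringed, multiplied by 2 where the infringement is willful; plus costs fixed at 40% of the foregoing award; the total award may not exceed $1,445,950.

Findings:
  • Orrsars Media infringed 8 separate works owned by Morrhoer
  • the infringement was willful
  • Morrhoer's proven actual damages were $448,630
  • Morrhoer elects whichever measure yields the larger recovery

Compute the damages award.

$628,082

Statutory damages: 8 × $2,610 = $20,880
Doubled: 2 × $20,880 = $41,760
Greater of actual damages ($448,630) or enhanced statutory damages ($41,760): $448,630
Costs: 40% of $448,630 = $179,452
Award plus costs: $448,630 + $179,452 = $628,082
Cap at $1,445,950: $628,082 is within the cap, no reduction.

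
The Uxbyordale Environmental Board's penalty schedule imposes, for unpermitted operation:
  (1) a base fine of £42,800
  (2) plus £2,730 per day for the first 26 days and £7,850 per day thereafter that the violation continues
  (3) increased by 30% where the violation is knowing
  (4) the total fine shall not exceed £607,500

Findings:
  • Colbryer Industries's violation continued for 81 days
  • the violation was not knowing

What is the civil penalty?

£545,530

First 26 days: 26 × £2,730 = £70,980
Remaining days: (81 − 26) × £7,850 = £431,750
Per-day component: £70,980 + £431,750 = £502,730
Base plus per-day: £42,800 + £502,730 = £545,530
The violation was not knowing: no 30% increase.
Cap at £607,500: £545,530 is within the cap, no reduction.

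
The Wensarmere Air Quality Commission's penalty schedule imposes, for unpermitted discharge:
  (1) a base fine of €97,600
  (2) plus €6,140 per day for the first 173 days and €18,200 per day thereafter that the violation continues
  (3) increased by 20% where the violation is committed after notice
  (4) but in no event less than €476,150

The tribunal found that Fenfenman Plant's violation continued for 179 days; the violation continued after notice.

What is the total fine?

€1,522,824

First 173 days: 173 × €6,140 = €1,062,220
Remaining days: (179 − 173) × €18,200 = €109,200
Per-day component: €1,062,220 + €109,200 = €1,171,420
Base plus per-day: €97,600 + €1,171,420 = €1,269,020
Enhancement: 20% of €1,269,020 = €253,804
Enhanced fine: €1,269,020 + €253,804 = €1,522,824
Minimum €476,150: €1,522,824 meets the minimum, no increase.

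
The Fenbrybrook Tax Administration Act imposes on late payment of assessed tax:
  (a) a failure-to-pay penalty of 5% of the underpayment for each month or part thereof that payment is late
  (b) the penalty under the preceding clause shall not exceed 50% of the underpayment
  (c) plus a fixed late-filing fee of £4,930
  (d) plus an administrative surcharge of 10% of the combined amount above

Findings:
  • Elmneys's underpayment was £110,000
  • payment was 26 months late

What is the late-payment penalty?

Accrued rate: 5% × 26 = 130%, capped at 50% → 50%
Failure-to-pay penalty: 50% of £110,000 = £55,000
Penalty before surcharge: £55,000 + £4,930 = £59,930
Administrative surcharge: 10% of £59,930 = £5,993
Total penalty: £59,930 + £5,993 = £65,923

£65,923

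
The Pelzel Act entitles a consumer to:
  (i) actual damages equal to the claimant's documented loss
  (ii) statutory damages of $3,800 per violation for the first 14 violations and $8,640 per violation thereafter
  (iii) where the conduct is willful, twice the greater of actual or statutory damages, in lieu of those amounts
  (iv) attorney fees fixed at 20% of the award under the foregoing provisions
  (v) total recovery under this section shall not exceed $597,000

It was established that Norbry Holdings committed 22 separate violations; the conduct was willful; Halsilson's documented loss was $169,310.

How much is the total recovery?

$406,344

First 14 violations: 14 × $3,800 = $53,200
Remaining violations: (22 − 14) × $8,640 = $69,120
Statutory damages: $53,200 + $69,120 = $122,320
Greater of actual damages ($169,310) or statutory damages ($122,320): $169,310
Doubled: 2 × $169,310 = $338,620
Attorney fees: 20% of $338,620 = $67,724
Total before cap: $338,620 + $67,724 = $406,344
Cap at $597,000: $406,344 is within the cap, no reduction.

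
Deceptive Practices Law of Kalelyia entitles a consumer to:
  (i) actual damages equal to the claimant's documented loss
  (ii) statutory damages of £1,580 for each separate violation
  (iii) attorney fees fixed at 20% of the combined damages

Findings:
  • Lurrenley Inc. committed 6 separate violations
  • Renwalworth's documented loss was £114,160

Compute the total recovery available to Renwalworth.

Statutory damages: 6 × £1,580 = £9,480
Combined damages: £114,160 + £9,480 = £123,640
Attorney fees: 20% of £123,640 = £24,728
Total recovery: £123,640 + £24,728 = £148,368

Total recovery: £148,368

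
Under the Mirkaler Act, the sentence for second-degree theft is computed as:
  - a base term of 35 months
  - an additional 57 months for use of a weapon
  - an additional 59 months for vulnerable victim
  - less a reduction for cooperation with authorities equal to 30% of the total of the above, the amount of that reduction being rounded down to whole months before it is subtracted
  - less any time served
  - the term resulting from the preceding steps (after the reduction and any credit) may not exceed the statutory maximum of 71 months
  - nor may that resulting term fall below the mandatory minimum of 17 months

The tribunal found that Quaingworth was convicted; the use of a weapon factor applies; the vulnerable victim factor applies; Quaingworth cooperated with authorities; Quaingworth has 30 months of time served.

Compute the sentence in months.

71 months

Use of a weapon enhancement: +57 months
Vulnerable victim enhancement: +59 months
Adjusted term: 35 months + 57 months + 59 months = 151 months
Cooperation with authorities reduction: 30% of 151 months = 45 months (rounded down)
After reduction: 151 − 45 = 106 months
Less time served: 106 months − 30 months = 76 months
Cap at 71 months: 76 months exceeds the cap → 71 months
Minimum 17 months: 71 months meets the minimum, no increase.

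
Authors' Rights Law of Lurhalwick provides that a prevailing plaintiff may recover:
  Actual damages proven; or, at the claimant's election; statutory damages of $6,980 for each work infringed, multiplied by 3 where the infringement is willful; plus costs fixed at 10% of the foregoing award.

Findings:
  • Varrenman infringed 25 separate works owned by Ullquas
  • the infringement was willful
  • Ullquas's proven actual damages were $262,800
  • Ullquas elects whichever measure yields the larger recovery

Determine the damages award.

Statutory damages: 25 × $6,980 = $174,500
Trebled: 3 × $174,500 = $523,500
Greater of actual damages ($262,800) or enhanced statutory damages ($523,500): $523,500
Costs: 10% of $523,500 = $52,350
Award plus costs: $523,500 + $52,350 = $575,850

$575,850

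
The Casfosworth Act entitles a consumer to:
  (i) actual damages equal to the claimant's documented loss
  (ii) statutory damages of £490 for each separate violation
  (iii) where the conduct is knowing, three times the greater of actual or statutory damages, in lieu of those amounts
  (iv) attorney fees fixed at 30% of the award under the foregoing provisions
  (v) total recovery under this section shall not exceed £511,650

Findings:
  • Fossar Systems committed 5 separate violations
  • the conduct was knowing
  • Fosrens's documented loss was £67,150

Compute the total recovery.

Statutory damages: 5 × £490 = £2,450
Greater of actual damages (£67,150) or statutory damages (£2,450): £67,150
Trebled: 3 × £67,150 = £201,450
Attorney fees: 30% of £201,450 = £60,435
Total before cap: £201,450 + £60,435 = £261,885
Cap at £511,650: £261,885 is within the cap, no reduction.

£261,885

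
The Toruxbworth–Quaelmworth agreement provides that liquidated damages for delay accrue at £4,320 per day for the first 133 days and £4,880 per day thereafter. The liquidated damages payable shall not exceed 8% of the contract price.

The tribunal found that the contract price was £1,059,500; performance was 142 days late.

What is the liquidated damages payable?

First 133 days: 133 × £4,320 = £574,560
Remaining days: (142 − 133) × £4,880 = £43,920
Accrued per-day damages: £574,560 + £43,920 = £618,480
Cap: 8% of £1,059,500 = £84,760
Cap at £84,760: £618,480 exceeds the cap → £84,760

£84,760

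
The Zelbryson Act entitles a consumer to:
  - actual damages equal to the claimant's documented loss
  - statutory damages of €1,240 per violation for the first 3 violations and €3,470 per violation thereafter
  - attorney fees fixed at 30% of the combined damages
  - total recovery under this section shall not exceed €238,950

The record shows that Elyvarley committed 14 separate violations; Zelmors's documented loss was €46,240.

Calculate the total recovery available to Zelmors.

€114,569

First 3 violations: 3 × €1,240 = €3,720
Remaining violations: (14 − 3) × €3,470 = €38,170
Statutory damages: €3,720 + €38,170 = €41,890
Combined damages: €46,240 + €41,890 = €88,130
Attorney fees: 30% of €88,130 = €26,439
Total before cap: €88,130 + €26,439 = €114,569
Cap at €238,950: €114,569 is within the cap, no reduction.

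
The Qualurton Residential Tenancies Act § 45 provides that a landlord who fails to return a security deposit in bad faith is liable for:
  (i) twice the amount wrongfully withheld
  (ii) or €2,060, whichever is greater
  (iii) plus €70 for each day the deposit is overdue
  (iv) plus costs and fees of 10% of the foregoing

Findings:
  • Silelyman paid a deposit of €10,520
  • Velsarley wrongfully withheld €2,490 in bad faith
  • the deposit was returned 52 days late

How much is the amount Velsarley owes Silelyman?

€9,482

Doubled: 2 × €2,490 = €4,980
Minimum €2,060: €4,980 meets the minimum, no increase.
Late-return penalty: 52 × €70 = €3,640
Damages plus late penalty: €4,980 + €3,640 = €8,620
Costs and fees: 10% of €8,620 = €862
Total recovery: €8,620 + €862 = €9,482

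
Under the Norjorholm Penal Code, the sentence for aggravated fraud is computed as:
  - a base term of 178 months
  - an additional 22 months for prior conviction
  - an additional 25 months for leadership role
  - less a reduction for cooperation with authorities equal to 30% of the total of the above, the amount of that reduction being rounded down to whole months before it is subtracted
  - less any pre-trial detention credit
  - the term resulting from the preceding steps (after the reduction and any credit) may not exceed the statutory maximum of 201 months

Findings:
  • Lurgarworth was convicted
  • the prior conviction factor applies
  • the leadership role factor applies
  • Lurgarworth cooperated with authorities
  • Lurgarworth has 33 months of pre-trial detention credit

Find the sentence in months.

Prior conviction enhancement: +22 months
Leadership role enhancement: +25 months
Adjusted term: 178 months + 22 months + 25 months = 225 months
Cooperation with authorities reduction: 30% of 225 months = 67 months (rounded down)
After reduction: 225 − 67 = 158 months
Less pre-trial detention credit: 158 months − 33 months = 125 months
Cap at 201 months: 125 months is within the cap, no reduction.

125 months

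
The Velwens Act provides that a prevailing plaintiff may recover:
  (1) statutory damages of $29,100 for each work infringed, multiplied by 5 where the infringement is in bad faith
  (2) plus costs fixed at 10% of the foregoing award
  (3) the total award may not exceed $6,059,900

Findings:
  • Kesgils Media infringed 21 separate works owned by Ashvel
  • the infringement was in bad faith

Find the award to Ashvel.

$3,361,050

Statutory damages: 21 × $29,100 = $611,100
Multiplied by 5: 5 × $611,100 = $3,055,500
Costs: 10% of $3,055,500 = $305,550
Award plus costs: $3,055,500 + $305,550 = $3,361,050
Cap at $6,059,900: $3,361,050 is within the cap, no reduction.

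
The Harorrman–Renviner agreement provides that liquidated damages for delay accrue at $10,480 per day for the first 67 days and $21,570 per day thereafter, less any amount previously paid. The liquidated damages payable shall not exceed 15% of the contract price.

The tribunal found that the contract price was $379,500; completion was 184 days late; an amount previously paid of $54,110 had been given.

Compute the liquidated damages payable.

$56,925

First 67 days: 67 × $10,480 = $702,160
Remaining days: (184 − 67) × $21,570 = $2,523,690
Accrued per-day damages: $702,160 + $2,523,690 = $3,225,850
Less amount previously paid: $3,225,850 − $54,110 = $3,171,740
Cap: 15% of $379,500 = $56,925
Cap at $56,925: $3,171,740 exceeds the cap → $56,925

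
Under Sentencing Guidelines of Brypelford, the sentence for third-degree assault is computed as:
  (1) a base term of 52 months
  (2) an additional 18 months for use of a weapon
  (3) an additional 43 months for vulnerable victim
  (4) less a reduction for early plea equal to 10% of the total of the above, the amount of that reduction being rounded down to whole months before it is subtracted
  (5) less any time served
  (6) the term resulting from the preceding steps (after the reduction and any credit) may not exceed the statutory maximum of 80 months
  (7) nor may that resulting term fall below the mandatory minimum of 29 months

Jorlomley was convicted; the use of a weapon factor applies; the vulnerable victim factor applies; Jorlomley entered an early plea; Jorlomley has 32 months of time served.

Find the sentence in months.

70 months

Use of a weapon enhancement: +18 months
Vulnerable victim enhancement: +43 months
Adjusted term: 52 months + 18 months + 43 months = 113 months
Early plea reduction: 10% of 113 months = 11 months (rounded down)
After reduction: 113 − 11 = 102 months
Less time served: 102 months − 32 months = 70 months
Cap at 80 months: 70 months is within the cap, no reduction.
Minimum 29 months: 70 months meets the minimum, no increase.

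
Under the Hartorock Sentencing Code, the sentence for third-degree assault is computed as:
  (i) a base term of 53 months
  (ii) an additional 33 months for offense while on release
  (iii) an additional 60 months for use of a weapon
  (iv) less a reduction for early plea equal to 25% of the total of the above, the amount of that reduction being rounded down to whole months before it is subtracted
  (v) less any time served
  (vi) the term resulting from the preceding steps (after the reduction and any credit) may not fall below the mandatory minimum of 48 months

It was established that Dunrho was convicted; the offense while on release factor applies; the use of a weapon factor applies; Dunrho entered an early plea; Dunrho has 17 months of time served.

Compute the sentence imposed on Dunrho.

Sentence: 93 months

Offense while on release enhancement: +33 months
Use of a weapon enhancement: +60 months
Adjusted term: 53 months + 33 months + 60 months = 146 months
Early plea reduction: 25% of 146 months = 36 months (rounded down)
After reduction: 146 − 36 = 110 months
Less time served: 110 months − 17 months = 93 months
Minimum 48 months: 93 months meets the minimum, no increase.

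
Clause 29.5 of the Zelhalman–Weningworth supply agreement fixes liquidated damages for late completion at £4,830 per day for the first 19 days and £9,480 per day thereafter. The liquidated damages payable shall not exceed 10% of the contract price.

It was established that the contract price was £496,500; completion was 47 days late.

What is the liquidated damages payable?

First 19 days: 19 × £4,830 = £91,770
Remaining days: (47 − 19) × £9,480 = £265,440
Accrued per-day damages: £91,770 + £265,440 = £357,210
Cap: 10% of £496,500 = £49,650
Cap at £49,650: £357,210 exceeds the cap → £49,650

£49,650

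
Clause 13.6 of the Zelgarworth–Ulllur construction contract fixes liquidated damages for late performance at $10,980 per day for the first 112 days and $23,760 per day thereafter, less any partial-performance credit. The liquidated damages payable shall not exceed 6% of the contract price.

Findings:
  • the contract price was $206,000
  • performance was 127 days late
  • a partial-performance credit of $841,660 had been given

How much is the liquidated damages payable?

$12,360

First 112 days: 112 × $10,980 = $1,229,760
Remaining days: (127 − 112) × $23,760 = $356,400
Accrued per-day damages: $1,229,760 + $356,400 = $1,586,160
Less partial-performance credit: $1,586,160 − $841,660 = $744,500
Cap: 6% of $206,000 = $12,360
Cap at $12,360: $744,500 exceeds the cap → $12,360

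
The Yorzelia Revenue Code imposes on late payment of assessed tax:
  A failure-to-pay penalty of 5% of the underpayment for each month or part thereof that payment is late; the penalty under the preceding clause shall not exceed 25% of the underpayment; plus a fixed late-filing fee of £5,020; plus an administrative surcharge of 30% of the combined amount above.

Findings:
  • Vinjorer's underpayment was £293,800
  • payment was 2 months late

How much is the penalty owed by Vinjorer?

Accrued rate: 5% × 2 = 10%, capped at 25% → 10%
Failure-to-pay penalty: 10% of £293,800 = £29,380
Penalty before surcharge: £29,380 + £5,020 = £34,400
Administrative surcharge: 30% of £34,400 = £10,320
Total penalty: £34,400 + £10,320 = £44,720

£44,720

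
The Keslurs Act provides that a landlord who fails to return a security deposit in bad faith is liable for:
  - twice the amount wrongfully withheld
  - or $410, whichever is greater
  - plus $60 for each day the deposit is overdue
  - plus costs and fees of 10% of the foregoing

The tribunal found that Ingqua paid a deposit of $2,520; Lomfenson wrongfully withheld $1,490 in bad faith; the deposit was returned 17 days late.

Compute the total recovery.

Doubled: 2 × $1,490 = $2,980
Minimum $410: $2,980 meets the minimum, no increase.
Late-return penalty: 17 × $60 = $1,020
Damages plus late penalty: $2,980 + $1,020 = $4,000
Costs and fees: 10% of $4,000 = $400
Total recovery: $4,000 + $400 = $4,400

$4,400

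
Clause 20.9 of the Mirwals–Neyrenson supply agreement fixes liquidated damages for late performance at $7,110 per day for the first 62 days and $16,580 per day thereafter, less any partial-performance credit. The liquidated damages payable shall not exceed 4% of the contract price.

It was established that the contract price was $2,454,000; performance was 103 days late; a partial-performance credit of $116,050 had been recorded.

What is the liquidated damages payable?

$98,160

First 62 days: 62 × $7,110 = $440,820
Remaining days: (103 − 62) × $16,580 = $679,780
Accrued per-day damages: $440,820 + $679,780 = $1,120,600
Less partial-performance credit: $1,120,600 − $116,050 = $1,004,550
Cap: 4% of $2,454,000 = $98,160
Cap at $98,160: $1,004,550 exceeds the cap → $98,160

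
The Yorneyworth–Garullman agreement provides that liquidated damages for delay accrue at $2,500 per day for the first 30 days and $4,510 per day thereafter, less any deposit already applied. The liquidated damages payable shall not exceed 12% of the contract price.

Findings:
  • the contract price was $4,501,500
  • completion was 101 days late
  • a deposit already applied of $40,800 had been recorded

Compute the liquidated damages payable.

Liquidated damages: $354,410

First 30 days: 30 × $2,500 = $75,000
Remaining days: (101 − 30) × $4,510 = $320,210
Accrued per-day damages: $75,000 + $320,210 = $395,210
Less deposit already applied: $395,210 − $40,800 = $354,410
Cap: 12% of $4,501,500 = $540,180
Cap at $540,180: $354,410 is within the cap, no reduction.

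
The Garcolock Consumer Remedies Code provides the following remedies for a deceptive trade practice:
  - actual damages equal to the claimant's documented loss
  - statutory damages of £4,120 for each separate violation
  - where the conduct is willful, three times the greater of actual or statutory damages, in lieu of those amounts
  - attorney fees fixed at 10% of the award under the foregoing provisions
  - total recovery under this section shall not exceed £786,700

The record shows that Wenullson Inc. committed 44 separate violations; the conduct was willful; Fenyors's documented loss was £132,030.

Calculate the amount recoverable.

£598,224

Statutory damages: 44 × £4,120 = £181,280
Greater of actual damages (£132,030) or statutory damages (£181,280): £181,280
Trebled: 3 × £181,280 = £543,840
Attorney fees: 10% of £543,840 = £54,384
Total before cap: £543,840 + £54,384 = £598,224
Cap at £786,700: £598,224 is within the cap, no reduction.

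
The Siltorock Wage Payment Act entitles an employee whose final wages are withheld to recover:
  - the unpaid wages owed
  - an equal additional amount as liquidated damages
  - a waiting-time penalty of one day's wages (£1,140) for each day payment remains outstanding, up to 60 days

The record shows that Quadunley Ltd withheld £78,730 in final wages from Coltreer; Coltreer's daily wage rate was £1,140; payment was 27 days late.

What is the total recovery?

Liquidated damages (equal amount): £78,730
Penalty days: min(27, 60) = 27
Waiting-time penalty: 27 × £1,140 = £30,780
Total award: £78,730 + £78,730 + £30,780 = £188,240

£188,240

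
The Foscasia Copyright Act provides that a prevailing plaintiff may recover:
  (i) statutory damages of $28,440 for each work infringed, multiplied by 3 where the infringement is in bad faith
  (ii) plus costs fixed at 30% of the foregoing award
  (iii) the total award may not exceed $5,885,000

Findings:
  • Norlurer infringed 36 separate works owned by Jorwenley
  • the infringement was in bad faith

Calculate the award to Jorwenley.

Statutory damages: 36 × $28,440 = $1,023,840
Trebled: 3 × $1,023,840 = $3,071,520
Costs: 30% of $3,071,520 = $921,456
Award plus costs: $3,071,520 + $921,456 = $3,992,976
Cap at $5,885,000: $3,992,976 is within the cap, no reduction.

$3,992,976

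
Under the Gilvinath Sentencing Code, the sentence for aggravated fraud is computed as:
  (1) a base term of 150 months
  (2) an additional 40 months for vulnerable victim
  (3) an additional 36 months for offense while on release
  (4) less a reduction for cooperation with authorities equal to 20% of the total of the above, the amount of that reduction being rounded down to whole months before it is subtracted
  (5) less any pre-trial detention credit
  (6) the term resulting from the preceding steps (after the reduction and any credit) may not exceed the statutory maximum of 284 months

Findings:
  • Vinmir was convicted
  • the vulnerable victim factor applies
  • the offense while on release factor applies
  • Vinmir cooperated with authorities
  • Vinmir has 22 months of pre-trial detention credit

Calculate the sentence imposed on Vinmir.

Sentence: 159 months

Vulnerable victim enhancement: +40 months
Offense while on release enhancement: +36 months
Adjusted term: 150 months + 40 months + 36 months = 226 months
Cooperation with authorities reduction: 20% of 226 months = 45 months (rounded down)
After reduction: 226 − 45 = 181 months
Less pre-trial detention credit: 181 months − 22 months = 159 months
Cap at 284 months: 159 months is within the cap, no reduction.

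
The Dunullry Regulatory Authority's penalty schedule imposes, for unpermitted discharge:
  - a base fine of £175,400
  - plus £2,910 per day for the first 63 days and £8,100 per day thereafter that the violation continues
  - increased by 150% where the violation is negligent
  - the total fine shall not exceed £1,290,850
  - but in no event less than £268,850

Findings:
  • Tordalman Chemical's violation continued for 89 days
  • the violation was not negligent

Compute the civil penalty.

£569,330

First 63 days: 63 × £2,910 = £183,330
Remaining days: (89 − 63) × £8,100 = £210,600
Per-day component: £183,330 + £210,600 = £393,930
Base plus per-day: £175,400 + £393,930 = £569,330
The violation was not negligent: no 150% increase.
Cap at £1,290,850: £569,330 is within the cap, no reduction.
Minimum £268,850: £569,330 meets the minimum, no increase.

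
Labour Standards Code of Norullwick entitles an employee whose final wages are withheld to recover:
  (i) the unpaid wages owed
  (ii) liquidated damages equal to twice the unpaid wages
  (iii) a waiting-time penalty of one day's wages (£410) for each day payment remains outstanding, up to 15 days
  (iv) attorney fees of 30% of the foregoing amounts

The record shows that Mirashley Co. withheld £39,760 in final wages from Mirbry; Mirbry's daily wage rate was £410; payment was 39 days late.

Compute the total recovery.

Doubled: 2 × £39,760 = £79,520
Penalty days: min(39, 15) = 15
Waiting-time penalty: 15 × £410 = £6,150
Subtotal: £39,760 + £79,520 + £6,150 = £125,430
Attorney fees: 30% of £125,430 = £37,629
Total award: £125,430 + £37,629 = £163,059

£163,059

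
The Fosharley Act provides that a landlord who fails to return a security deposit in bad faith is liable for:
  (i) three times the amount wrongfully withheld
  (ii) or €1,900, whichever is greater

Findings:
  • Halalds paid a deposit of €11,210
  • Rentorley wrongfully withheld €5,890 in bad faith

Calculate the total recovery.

Trebled: 3 × €5,890 = €17,670
Minimum €1,900: €17,670 meets the minimum, no increase.

€17,670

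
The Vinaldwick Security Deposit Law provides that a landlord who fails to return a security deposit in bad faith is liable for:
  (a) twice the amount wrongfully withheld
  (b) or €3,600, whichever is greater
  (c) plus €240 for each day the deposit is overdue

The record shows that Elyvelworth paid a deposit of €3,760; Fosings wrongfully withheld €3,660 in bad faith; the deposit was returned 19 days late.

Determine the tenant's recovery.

Doubled: 2 × €3,660 = €7,320
Minimum €3,600: €7,320 meets the minimum, no increase.
Late-return penalty: 19 × €240 = €4,560
Damages plus late penalty: €7,320 + €4,560 = €11,880

€11,880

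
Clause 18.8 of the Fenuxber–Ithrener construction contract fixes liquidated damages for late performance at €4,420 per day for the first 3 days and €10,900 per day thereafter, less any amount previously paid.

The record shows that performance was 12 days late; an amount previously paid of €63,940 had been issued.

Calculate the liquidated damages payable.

First 3 days: 3 × €4,420 = €13,260
Remaining days: (12 − 3) × €10,900 = €98,100
Accrued per-day damages: €13,260 + €98,100 = €111,360
Less amount previously paid: €111,360 − €63,940 = €47,420

€47,420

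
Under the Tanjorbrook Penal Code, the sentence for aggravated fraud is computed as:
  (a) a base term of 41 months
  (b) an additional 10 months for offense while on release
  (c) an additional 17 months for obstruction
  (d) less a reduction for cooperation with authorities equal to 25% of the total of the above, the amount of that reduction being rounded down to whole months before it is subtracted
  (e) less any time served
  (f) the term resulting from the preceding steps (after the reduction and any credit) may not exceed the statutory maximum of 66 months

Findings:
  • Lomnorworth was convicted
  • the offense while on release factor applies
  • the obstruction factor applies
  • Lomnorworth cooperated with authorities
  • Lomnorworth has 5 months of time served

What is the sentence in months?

46 months

Offense while on release enhancement: +10 months
Obstruction enhancement: +17 months
Adjusted term: 41 months + 10 months + 17 months = 68 months
Cooperation with authorities reduction: 25% of 68 months = 17 months (rounded down)
After reduction: 68 − 17 = 51 months
Less time served: 51 months − 5 months = 46 months
Cap at 66 months: 46 months is within the cap, no reduction.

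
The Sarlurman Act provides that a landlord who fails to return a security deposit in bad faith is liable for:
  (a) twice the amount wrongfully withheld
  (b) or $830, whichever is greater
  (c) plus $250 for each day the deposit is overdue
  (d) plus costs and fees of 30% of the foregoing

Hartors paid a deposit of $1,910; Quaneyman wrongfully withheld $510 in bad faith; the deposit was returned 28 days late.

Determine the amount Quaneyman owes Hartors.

Doubled: 2 × $510 = $1,020
Minimum $830: $1,020 meets the minimum, no increase.
Late-return penalty: 28 × $250 = $7,000
Damages plus late penalty: $1,020 + $7,000 = $8,020
Costs and fees: 30% of $8,020 = $2,406
Total recovery: $8,020 + $2,406 = $10,426

$10,426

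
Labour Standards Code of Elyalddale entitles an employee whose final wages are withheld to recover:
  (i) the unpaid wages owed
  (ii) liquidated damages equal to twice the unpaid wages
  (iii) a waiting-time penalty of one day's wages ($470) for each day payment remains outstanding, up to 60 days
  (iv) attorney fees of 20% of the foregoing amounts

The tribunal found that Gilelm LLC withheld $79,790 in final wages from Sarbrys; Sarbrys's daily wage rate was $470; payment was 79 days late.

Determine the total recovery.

Doubled: 2 × $79,790 = $159,580
Penalty days: min(79, 60) = 60
Waiting-time penalty: 60 × $470 = $28,200
Subtotal: $79,790 + $159,580 + $28,200 = $267,570
Attorney fees: 20% of $267,570 = $53,514
Total award: $267,570 + $53,514 = $321,084

$321,084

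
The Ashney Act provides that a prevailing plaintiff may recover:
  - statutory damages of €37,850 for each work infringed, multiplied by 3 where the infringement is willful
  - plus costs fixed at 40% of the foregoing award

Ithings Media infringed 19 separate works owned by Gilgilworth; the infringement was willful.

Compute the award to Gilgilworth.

Statutory damages: 19 × €37,850 = €719,150
Trebled: 3 × €719,150 = €2,157,450
Costs: 40% of €2,157,450 = €862,980
Award plus costs: €2,157,450 + €862,980 = €3,020,430

€3,020,430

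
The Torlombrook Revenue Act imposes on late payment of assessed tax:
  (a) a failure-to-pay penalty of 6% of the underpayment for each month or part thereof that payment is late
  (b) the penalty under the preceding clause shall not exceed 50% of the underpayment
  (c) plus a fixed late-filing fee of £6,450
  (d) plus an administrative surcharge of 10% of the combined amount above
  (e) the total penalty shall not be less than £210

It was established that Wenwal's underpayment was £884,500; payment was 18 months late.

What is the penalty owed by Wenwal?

£493,570

Accrued rate: 6% × 18 = 108%, capped at 50% → 50%
Failure-to-pay penalty: 50% of £884,500 = £442,250
Penalty before surcharge: £442,250 + £6,450 = £448,700
Administrative surcharge: 10% of £448,700 = £44,870
Total penalty: £448,700 + £44,870 = £493,570
Minimum £210: £493,570 meets the minimum, no increase.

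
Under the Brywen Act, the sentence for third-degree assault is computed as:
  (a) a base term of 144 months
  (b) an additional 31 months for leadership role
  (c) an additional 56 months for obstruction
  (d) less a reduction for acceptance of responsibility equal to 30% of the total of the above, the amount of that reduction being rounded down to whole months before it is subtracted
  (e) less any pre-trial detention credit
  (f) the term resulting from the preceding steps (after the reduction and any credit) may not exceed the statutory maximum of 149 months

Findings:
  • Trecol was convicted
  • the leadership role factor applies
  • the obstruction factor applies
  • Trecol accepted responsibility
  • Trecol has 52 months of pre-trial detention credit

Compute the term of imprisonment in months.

110 months

Leadership role enhancement: +31 months
Obstruction enhancement: +56 months
Adjusted term: 144 months + 31 months + 56 months = 231 months
Acceptance of responsibility reduction: 30% of 231 months = 69 months (rounded down)
After reduction: 231 − 69 = 162 months
Less pre-trial detention credit: 162 months − 52 months = 110 months
Cap at 149 months: 110 months is within the cap, no reduction.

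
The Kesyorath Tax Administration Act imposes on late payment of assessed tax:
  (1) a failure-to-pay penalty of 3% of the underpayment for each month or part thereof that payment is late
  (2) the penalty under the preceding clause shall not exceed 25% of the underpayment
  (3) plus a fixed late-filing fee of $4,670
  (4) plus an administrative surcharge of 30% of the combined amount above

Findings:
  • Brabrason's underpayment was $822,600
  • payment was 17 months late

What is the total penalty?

$273,416

Accrued rate: 3% × 17 = 51%, capped at 25% → 25%
Failure-to-pay penalty: 25% of $822,600 = $205,650
Penalty before surcharge: $205,650 + $4,670 = $210,320
Administrative surcharge: 30% of $210,320 = $63,096
Total penalty: $210,320 + $63,096 = $273,416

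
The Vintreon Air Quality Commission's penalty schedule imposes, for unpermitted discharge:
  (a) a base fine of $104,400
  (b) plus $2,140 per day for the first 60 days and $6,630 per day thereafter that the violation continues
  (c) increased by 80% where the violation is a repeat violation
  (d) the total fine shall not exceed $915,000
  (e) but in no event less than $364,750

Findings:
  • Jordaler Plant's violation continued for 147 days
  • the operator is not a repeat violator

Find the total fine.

$809,610

First 60 days: 60 × $2,140 = $128,400
Remaining days: (147 − 60) × $6,630 = $576,810
Per-day component: $128,400 + $576,810 = $705,210
Base plus per-day: $104,400 + $705,210 = $809,610
The operator is not a repeat violator: no 80% increase.
Cap at $915,000: $809,610 is within the cap, no reduction.
Minimum $364,750: $809,610 meets the minimum, no increase.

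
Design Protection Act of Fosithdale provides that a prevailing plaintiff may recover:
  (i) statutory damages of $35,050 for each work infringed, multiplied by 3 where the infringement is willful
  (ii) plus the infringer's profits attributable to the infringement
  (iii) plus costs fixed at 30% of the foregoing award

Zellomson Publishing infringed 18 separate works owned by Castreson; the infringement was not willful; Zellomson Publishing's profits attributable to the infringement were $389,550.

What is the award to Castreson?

$1,326,585

Statutory damages: 18 × $35,050 = $630,900
Infringement not willful: no ×3 enhancement.
Combined award: $630,900 + $389,550 = $1,020,450
Costs: 30% of $1,020,450 = $306,135
Award plus costs: $1,020,450 + $306,135 = $1,326,585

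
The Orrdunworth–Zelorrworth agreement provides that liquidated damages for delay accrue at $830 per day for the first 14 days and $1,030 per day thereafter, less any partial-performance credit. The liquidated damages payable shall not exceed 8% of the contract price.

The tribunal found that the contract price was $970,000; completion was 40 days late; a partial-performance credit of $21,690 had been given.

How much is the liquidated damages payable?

First 14 days: 14 × $830 = $11,620
Remaining days: (40 − 14) × $1,030 = $26,780
Accrued per-day damages: $11,620 + $26,780 = $38,400
Less partial-performance credit: $38,400 − $21,690 = $16,710
Cap: 8% of $970,000 = $77,600
Cap at $77,600: $16,710 is within the cap, no reduction.

Liquidated damages: $16,710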